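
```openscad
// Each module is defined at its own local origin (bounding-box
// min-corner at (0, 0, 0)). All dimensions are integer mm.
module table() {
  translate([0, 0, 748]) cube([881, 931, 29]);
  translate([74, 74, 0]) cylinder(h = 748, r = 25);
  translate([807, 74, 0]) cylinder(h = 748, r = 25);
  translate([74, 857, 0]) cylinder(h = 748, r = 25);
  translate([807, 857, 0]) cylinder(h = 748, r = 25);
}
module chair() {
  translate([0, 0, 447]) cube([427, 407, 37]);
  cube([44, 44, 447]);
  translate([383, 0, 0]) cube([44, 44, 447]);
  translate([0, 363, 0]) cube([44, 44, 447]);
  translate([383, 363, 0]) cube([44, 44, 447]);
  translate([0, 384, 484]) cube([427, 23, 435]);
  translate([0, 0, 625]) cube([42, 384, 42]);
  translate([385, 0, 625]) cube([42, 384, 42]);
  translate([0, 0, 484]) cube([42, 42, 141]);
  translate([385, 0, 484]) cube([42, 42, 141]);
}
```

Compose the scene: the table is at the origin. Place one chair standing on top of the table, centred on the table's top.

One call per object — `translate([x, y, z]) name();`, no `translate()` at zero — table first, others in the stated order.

table();
translate([227, 262, 777]) chair();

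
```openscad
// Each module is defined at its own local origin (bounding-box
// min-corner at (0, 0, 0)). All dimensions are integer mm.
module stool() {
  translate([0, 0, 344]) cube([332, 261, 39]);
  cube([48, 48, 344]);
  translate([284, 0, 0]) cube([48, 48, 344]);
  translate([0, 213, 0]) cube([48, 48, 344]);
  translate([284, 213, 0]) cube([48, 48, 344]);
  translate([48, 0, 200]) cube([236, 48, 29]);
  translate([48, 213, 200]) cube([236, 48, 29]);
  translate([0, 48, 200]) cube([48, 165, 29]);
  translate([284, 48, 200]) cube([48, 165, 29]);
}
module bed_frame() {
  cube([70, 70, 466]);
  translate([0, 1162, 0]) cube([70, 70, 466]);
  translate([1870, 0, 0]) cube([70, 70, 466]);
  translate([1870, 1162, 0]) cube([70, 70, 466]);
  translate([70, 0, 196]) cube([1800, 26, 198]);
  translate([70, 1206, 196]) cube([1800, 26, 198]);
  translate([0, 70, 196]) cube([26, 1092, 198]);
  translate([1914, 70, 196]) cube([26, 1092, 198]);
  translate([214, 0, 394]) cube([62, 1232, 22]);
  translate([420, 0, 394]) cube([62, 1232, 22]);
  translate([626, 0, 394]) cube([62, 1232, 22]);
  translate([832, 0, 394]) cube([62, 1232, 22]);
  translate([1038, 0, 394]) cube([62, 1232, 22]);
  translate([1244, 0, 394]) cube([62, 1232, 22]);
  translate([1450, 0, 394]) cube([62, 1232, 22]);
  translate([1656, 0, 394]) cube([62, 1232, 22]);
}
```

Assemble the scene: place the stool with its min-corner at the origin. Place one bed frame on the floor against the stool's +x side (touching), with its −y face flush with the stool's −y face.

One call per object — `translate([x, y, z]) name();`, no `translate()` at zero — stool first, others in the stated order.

stool();
translate([332, 0, 0]) bed_frame();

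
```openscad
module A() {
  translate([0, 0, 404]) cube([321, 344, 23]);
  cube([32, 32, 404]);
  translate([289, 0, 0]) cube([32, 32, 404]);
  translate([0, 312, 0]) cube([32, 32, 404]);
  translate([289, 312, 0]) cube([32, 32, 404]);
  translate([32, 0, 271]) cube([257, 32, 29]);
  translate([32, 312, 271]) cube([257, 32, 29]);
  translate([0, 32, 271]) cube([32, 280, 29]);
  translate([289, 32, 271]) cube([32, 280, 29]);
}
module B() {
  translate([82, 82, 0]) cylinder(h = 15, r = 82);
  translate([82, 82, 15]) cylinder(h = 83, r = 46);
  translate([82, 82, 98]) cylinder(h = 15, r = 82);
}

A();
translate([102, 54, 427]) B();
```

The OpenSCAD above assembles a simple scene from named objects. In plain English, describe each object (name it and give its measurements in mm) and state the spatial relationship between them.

A is a simple wooden stool: a rectangular seat 321 mm (x) by 344 mm (y), 23 mm thick, top face at z = 427 mm, on four square legs, each 32×32 mm in cross-section. The legs rest on z = 0, each flush with a corner of the seat. Four stretchers, 32 mm wide and 29 mm tall, connect adjacent legs with their undersides at z = 271 mm, each running between the inner faces of the legs it joins and aligned with the legs' outer faces on the other axis.

B is a spool: two coaxial disc flanges of radius 82 mm and thickness 15 mm, joined by a core cylinder of radius 46 mm and height 83 mm. The lower flange rests on z = 0 and the three cylinders share a vertical axis.

The spool is on top of the stool.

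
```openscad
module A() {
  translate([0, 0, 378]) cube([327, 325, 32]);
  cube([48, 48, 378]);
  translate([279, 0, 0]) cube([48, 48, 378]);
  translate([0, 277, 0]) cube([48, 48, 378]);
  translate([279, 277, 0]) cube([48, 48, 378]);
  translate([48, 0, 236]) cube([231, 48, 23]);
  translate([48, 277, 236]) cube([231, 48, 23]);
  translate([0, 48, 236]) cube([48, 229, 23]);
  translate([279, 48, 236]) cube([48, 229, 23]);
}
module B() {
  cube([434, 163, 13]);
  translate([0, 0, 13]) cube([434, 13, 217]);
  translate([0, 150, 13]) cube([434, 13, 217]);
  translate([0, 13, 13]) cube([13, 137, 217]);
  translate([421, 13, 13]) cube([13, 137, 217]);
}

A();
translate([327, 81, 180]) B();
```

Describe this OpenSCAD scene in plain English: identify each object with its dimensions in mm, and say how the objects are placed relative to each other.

A is a four-legged stool. The seat is a 327×325×32 mm slab whose top surface is at z = 410 mm; four square legs, each 48×48 mm in cross-section, run from the floor (z = 0) to the underside of the seat, each flush with a corner of the seat. Four stretchers, 48 mm wide and 23 mm tall, connect adjacent legs with their undersides at z = 236 mm, each running between the inner faces of the legs it joins and aligned with the legs' outer faces on the other axis.

B is an open storage box with external size 434×163×230 mm and wall thickness 13 mm (the base is also 13 mm thick). The base covers the whole footprint; the four walls stand on the base, with the y-facing walls full-width and the x-facing walls fitting between their inner faces.

The open box is beside the stool with their tops flush at z = 410.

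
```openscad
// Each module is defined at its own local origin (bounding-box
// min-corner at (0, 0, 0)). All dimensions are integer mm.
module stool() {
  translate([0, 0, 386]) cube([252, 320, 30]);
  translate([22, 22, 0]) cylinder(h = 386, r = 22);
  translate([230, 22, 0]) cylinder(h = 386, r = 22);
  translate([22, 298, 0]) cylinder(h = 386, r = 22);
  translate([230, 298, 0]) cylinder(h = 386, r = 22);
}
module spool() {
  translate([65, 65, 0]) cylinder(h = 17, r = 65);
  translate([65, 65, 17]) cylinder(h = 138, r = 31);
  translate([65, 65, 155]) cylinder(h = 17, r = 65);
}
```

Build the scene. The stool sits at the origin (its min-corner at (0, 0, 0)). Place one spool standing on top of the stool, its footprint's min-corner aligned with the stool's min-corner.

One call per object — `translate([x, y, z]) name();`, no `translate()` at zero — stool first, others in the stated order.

stool();
translate([0, 0, 416]) spool();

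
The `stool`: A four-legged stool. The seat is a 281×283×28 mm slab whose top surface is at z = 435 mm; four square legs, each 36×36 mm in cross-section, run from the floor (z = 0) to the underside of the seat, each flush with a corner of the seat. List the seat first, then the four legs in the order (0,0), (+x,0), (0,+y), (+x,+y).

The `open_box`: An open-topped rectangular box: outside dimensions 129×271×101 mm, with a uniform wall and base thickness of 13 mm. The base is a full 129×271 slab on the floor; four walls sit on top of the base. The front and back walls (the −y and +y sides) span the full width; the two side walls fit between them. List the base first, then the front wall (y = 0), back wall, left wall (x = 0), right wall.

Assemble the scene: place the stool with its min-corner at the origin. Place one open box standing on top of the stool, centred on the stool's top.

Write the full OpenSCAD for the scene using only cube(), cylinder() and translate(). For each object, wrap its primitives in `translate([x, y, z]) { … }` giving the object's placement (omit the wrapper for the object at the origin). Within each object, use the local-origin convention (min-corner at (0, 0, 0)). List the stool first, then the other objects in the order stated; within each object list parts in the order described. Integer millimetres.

translate([0, 0, 407]) cube([281, 283, 28]);
cube([36, 36, 407]);
translate([245, 0, 0]) cube([36, 36, 407]);
translate([0, 247, 0]) cube([36, 36, 407]);
translate([245, 247, 0]) cube([36, 36, 407]);
translate([76, 6, 435]) {
  cube([129, 271, 13]);
  translate([0, 0, 13]) cube([129, 13, 88]);
  translate([0, 258, 13]) cube([129, 13, 88]);
  translate([0, 13, 13]) cube([13, 245, 88]);
  translate([116, 13, 13]) cube([13, 245, 88]);
}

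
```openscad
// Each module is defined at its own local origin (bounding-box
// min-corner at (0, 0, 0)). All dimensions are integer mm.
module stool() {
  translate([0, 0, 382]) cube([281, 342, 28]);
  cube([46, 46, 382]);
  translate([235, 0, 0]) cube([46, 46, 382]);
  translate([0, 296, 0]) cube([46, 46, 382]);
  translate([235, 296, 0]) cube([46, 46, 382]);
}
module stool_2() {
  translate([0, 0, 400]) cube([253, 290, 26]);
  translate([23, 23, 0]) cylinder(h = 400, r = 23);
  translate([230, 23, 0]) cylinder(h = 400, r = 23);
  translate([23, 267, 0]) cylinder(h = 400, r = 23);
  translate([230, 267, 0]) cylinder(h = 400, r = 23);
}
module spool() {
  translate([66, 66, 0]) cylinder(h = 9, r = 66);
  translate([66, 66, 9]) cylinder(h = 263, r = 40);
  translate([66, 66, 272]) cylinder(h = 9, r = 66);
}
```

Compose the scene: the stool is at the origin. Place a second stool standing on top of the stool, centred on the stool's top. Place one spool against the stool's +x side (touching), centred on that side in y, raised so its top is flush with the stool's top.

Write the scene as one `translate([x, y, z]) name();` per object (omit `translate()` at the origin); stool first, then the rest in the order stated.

stool();
translate([14, 26, 410]) stool_2();
translate([281, 105, 129]) spool();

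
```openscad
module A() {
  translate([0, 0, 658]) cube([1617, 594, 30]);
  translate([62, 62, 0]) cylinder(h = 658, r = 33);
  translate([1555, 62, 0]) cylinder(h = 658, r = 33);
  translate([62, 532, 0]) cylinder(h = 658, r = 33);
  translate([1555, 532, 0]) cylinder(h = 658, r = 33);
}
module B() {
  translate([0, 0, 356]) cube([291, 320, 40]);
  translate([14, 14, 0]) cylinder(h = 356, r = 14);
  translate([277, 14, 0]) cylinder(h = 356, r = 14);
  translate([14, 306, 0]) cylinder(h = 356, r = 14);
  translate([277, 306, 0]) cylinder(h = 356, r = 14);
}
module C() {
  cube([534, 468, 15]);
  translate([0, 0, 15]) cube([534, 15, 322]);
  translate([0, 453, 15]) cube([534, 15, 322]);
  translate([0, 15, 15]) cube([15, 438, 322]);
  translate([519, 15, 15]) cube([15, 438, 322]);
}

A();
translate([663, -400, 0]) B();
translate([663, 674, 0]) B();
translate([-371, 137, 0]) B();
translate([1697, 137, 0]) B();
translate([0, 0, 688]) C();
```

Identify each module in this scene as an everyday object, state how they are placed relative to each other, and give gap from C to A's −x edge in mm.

A is a table. B is a stool. C is an open box. Four stools sit around the table at the −y, +y, −x, +x sides. The open box is on top of the table. The gap from the open box to the table's −x edge is 0 mm.

The open box's min-x is at 0; the table's min-x is 0; gap = 0 mm.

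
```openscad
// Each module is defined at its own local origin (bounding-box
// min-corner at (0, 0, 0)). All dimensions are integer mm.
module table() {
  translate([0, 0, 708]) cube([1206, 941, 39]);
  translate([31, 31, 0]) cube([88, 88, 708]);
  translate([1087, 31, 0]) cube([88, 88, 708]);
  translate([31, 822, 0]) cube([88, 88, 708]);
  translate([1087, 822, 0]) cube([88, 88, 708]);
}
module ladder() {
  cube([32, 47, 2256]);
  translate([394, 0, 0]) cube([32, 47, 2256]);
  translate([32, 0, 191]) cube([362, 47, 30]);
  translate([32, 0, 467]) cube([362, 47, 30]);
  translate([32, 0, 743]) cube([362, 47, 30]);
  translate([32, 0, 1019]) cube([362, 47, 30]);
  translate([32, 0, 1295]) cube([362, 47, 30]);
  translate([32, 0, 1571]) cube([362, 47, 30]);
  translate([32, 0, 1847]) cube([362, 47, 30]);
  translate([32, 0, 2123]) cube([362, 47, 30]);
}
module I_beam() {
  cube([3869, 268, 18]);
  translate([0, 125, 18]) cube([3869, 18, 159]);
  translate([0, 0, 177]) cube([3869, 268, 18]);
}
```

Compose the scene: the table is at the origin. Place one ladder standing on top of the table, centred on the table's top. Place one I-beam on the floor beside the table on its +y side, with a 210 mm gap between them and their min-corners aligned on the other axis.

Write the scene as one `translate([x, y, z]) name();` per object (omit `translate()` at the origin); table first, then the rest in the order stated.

table();
translate([390, 447, 747]) ladder();
translate([0, 1151, 0]) I_beam();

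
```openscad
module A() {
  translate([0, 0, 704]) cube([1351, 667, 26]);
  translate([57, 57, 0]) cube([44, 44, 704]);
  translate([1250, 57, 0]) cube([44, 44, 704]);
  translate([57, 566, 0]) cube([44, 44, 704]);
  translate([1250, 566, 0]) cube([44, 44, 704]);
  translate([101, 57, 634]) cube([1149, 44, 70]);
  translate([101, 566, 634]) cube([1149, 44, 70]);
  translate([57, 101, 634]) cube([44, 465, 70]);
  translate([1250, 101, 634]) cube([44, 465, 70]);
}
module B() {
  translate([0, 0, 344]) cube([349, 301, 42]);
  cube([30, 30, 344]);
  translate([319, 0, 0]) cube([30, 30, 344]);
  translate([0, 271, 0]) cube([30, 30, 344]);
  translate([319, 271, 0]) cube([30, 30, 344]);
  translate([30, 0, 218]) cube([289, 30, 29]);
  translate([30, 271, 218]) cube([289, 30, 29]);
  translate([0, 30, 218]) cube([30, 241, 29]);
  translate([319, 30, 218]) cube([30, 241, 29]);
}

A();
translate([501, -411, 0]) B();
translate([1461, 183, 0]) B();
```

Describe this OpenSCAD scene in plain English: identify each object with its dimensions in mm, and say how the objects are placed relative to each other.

A is a table with a 1351×667 mm rectangular top, 26 mm thick, top surface at z = 730 mm, supported by four 44×44 mm square legs, each inset 57 mm from the nearest pair of top edges, running from the floor. Four apron rails, 44 mm thick and 70 mm tall, run between adjacent legs with their top edges flush with the underside of the top and their outer faces flush with the legs' outer faces.

B is a four-legged stool. The seat is 349×301 mm, 42 mm thick, top at z = 386 mm. It stands on four square legs, each 30×30 mm in cross-section, from z = 0 to the seat underside, each flush with a corner of the seat. Four stretchers, 30 mm wide and 29 mm tall, connect adjacent legs with their undersides at z = 218 mm, each running between the inner faces of the legs it joins and aligned with the legs' outer faces on the other axis.

Two stools sit around the table at the −y, +x sides.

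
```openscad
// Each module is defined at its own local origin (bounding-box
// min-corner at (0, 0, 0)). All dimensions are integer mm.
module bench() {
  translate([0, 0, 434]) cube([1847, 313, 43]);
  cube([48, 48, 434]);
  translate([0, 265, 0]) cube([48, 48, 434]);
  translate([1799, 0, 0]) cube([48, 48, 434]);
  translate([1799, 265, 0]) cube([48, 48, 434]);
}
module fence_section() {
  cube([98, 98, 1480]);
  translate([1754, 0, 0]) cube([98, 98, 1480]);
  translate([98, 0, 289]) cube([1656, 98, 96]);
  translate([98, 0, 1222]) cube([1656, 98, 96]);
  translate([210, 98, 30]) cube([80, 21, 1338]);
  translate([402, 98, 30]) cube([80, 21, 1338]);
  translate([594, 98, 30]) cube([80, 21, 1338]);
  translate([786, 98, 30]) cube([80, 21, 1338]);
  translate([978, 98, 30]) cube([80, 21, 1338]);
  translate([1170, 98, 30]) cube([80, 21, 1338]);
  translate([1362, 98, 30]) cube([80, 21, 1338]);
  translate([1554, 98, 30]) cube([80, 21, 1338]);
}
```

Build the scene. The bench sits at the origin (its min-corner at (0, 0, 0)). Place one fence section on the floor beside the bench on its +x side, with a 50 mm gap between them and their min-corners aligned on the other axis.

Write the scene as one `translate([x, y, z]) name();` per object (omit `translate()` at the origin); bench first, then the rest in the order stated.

bench();
translate([1897, 0, 0]) fence_section();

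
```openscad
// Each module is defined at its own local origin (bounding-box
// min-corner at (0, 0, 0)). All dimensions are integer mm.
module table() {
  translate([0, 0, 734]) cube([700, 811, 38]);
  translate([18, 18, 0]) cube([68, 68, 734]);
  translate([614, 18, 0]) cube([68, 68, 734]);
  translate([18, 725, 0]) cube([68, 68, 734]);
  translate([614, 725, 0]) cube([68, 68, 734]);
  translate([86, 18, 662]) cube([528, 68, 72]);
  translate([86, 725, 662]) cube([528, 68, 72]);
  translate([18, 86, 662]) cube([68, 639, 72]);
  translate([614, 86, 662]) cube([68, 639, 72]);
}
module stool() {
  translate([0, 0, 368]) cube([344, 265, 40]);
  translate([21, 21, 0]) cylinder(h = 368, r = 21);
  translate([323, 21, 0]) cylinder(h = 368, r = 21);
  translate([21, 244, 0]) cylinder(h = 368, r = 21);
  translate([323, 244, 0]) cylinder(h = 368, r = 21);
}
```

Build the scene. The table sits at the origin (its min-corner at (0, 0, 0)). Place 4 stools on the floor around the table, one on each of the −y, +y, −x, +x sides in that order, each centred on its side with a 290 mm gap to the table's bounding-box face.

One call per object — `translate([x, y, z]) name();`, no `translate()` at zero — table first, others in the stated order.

table();
translate([178, -555, 0]) stool();
translate([178, 1101, 0]) stool();
translate([-634, 273, 0]) stool();
translate([990, 273, 0]) stool();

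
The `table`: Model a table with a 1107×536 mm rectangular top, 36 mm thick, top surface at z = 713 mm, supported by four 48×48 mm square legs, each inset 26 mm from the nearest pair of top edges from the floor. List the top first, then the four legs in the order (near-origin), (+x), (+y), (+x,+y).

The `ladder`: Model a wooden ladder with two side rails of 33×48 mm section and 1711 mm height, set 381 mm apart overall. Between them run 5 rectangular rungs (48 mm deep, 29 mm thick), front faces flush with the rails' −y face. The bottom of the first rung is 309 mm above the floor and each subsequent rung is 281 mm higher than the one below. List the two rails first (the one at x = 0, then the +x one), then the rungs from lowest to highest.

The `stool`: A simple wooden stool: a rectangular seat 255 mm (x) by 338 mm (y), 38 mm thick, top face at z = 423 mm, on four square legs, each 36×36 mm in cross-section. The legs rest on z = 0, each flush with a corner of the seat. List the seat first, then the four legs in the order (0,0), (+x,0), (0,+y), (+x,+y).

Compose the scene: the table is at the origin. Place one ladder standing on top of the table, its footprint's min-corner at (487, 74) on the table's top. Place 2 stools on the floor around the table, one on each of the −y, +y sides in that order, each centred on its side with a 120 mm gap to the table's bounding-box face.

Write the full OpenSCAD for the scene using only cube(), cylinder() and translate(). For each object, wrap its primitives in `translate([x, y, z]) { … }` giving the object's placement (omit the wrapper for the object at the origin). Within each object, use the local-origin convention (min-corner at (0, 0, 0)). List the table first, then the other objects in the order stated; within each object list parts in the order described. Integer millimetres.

translate([0, 0, 677]) cube([1107, 536, 36]);
translate([26, 26, 0]) cube([48, 48, 677]);
translate([1033, 26, 0]) cube([48, 48, 677]);
translate([26, 462, 0]) cube([48, 48, 677]);
translate([1033, 462, 0]) cube([48, 48, 677]);
translate([487, 74, 713]) {
  cube([33, 48, 1711]);
  translate([348, 0, 0]) cube([33, 48, 1711]);
  translate([33, 0, 309]) cube([315, 48, 29]);
  translate([33, 0, 590]) cube([315, 48, 29]);
  translate([33, 0, 871]) cube([315, 48, 29]);
  translate([33, 0, 1152]) cube([315, 48, 29]);
  translate([33, 0, 1433]) cube([315, 48, 29]);
}
translate([426, -458, 0]) {
  translate([0, 0, 385]) cube([255, 338, 38]);
  cube([36, 36, 385]);
  translate([219, 0, 0]) cube([36, 36, 385]);
  translate([0, 302, 0]) cube([36, 36, 385]);
  translate([219, 302, 0]) cube([36, 36, 385]);
}
translate([426, 656, 0]) {
  translate([0, 0, 385]) cube([255, 338, 38]);
  cube([36, 36, 385]);
  translate([219, 0, 0]) cube([36, 36, 385]);
  translate([0, 302, 0]) cube([36, 36, 385]);
  translate([219, 302, 0]) cube([36, 36, 385]);
}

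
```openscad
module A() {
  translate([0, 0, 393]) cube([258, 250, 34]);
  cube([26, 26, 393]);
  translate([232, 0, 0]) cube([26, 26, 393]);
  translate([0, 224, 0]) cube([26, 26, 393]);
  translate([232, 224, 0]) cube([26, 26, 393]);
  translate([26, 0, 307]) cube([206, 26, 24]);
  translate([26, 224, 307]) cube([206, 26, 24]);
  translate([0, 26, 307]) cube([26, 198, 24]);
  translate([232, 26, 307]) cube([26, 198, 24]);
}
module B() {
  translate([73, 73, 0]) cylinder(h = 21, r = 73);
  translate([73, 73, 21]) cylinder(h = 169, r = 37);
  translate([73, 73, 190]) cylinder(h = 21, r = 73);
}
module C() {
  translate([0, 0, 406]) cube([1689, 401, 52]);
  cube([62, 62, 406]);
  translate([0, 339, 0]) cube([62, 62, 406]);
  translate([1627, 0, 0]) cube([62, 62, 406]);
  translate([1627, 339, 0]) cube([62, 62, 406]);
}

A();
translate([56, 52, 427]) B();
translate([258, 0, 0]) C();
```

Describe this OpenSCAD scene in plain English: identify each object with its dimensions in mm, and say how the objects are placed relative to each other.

A is a simple wooden stool: a rectangular seat 258 mm (x) by 250 mm (y), 34 mm thick, top face at z = 427 mm, on four square legs, each 26×26 mm in cross-section. The legs rest on z = 0, each flush with a corner of the seat. Four stretchers, 26 mm wide and 24 mm tall, connect adjacent legs with their undersides at z = 307 mm, each running between the inner faces of the legs it joins and aligned with the legs' outer faces on the other axis.

B is a spool: two coaxial disc flanges of radius 73 mm and thickness 21 mm, joined by a core cylinder of radius 37 mm and height 169 mm. The lower flange rests on z = 0 and the three cylinders share a vertical axis.

C is a long wooden bench with a 1689 mm (x) × 401 mm (y) seat, 52 mm thick, its top surface 458 mm above the floor. Four 62 mm square legs at the seat corners, flush with the edges, run from z = 0 to the seat underside.

The spool is on top of the stool, centred. The bench is against the stool's +x side, with their −y faces flush.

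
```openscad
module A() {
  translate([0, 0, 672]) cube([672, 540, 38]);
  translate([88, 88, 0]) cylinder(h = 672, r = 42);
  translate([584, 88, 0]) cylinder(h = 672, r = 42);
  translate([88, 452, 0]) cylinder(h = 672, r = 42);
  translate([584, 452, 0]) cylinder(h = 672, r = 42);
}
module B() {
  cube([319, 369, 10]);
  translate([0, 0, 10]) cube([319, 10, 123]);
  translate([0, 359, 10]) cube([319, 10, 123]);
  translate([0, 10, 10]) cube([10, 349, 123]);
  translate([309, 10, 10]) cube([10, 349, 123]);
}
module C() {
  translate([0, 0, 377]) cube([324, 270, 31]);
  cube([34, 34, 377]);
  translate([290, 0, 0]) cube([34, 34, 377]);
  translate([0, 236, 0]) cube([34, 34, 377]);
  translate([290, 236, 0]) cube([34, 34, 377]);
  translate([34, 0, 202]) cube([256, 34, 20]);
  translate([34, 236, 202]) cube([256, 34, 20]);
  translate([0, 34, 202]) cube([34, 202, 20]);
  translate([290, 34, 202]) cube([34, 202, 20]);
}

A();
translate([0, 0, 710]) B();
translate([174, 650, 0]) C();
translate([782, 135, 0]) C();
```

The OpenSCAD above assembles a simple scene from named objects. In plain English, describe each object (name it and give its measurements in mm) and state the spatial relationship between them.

A is a table with a 672×540 mm rectangular top, 38 mm thick, top surface at z = 710 mm, supported by four round legs of 84 mm diameter, each leg's bounding box inset 46 mm from the nearest pair of top edges, running from the floor.

B is an open-topped rectangular box: outside dimensions 319×369×133 mm, with a uniform wall and base thickness of 10 mm. The base is a full 319×369 slab on the floor; four walls sit on top of the base. The front and back walls (the −y and +y sides) span the full width; the two side walls fit between them.

C is a simple wooden stool: a rectangular seat 324 mm (x) by 270 mm (y), 31 mm thick, top face at z = 408 mm, on four square legs, each 34×34 mm in cross-section. The legs rest on z = 0, each flush with a corner of the seat. Four stretchers, 34 mm wide and 20 mm tall, connect adjacent legs with their undersides at z = 202 mm, each running between the inner faces of the legs it joins and aligned with the legs' outer faces on the other axis.

The open box is on top of the table. Two stools sit around the table at the +y, +x sides.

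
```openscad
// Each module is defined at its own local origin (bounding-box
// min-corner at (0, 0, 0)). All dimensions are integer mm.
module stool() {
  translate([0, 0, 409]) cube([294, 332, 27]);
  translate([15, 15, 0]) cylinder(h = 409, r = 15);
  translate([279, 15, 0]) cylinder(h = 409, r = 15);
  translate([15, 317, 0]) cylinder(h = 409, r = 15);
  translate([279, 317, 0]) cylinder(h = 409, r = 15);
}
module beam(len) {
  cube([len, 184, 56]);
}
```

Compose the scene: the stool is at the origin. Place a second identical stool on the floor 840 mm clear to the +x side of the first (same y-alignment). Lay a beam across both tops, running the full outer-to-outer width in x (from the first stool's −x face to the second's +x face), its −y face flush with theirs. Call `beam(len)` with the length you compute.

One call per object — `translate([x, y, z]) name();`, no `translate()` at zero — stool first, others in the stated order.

stool();
translate([1134, 0, 0]) stool();
translate([0, 0, 436]) beam(1428);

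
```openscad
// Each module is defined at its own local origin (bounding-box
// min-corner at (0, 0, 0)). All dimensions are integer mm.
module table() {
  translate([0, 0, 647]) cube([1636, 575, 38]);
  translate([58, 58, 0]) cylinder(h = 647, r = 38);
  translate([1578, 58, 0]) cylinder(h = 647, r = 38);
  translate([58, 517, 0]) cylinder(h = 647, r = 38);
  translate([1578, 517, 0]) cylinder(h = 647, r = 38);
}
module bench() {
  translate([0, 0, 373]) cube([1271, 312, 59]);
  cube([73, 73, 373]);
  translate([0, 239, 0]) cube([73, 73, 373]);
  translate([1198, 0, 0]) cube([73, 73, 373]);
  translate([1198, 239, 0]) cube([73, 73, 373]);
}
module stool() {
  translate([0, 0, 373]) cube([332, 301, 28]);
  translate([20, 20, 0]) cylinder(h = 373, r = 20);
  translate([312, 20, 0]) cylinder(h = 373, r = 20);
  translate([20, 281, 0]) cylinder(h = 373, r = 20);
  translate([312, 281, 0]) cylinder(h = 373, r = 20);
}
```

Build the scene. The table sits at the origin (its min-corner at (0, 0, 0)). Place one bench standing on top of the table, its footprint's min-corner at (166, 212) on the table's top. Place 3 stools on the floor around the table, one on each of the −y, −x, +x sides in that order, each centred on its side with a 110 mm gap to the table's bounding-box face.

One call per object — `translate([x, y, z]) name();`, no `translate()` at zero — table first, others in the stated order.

table();
translate([166, 212, 685]) bench();
translate([652, -411, 0]) stool();
translate([-442, 137, 0]) stool();
translate([1746, 137, 0]) stool();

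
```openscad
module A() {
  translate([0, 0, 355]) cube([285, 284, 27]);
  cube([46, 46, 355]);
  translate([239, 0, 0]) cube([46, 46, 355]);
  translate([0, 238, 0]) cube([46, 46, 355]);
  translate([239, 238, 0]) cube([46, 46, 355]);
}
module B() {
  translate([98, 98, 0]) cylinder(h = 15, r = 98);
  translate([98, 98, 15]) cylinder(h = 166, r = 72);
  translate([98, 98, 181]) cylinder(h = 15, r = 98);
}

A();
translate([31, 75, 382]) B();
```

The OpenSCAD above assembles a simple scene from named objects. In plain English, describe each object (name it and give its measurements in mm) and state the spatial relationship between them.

A is a simple wooden stool: a rectangular seat 285 mm (x) by 284 mm (y), 27 mm thick, top face at z = 382 mm, on four square legs, each 46×46 mm in cross-section. The legs rest on z = 0, each flush with a corner of the seat.

B is a spool: two coaxial disc flanges of radius 98 mm and thickness 15 mm, joined by a core cylinder of radius 72 mm and height 166 mm. The lower flange rests on z = 0 and the three cylinders share a vertical axis.

The spool is on top of the stool.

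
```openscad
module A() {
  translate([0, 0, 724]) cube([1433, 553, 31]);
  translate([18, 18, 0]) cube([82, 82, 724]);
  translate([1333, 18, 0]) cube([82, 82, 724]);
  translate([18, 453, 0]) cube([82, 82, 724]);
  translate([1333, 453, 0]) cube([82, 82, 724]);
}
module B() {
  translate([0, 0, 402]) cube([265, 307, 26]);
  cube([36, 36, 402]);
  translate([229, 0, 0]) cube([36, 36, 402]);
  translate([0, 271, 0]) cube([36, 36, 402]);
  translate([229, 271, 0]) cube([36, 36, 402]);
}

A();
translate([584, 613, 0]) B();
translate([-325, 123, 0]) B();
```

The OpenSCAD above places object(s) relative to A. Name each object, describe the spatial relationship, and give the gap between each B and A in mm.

Each stool's nearest face is 60 mm from the table's bounding box.

A is a table. B is a stool. Two stools sit around the table at the +y, −x sides. The gap between each stool and the table is 60 mm.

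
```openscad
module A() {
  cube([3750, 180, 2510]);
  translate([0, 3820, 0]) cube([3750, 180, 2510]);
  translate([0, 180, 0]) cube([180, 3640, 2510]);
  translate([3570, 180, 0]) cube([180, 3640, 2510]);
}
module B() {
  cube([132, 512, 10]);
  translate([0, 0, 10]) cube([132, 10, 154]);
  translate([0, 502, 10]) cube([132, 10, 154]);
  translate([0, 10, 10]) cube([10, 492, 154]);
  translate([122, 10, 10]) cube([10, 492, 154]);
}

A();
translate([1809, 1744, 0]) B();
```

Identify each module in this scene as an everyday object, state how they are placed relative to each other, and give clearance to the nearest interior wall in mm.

Clearances: x = 1629, y = 1564; minimum 1564 mm.

A is a house frame. B is an open box. The open box sits inside the house frame, centred. The clearance to the nearest interior wall is 1564 mm.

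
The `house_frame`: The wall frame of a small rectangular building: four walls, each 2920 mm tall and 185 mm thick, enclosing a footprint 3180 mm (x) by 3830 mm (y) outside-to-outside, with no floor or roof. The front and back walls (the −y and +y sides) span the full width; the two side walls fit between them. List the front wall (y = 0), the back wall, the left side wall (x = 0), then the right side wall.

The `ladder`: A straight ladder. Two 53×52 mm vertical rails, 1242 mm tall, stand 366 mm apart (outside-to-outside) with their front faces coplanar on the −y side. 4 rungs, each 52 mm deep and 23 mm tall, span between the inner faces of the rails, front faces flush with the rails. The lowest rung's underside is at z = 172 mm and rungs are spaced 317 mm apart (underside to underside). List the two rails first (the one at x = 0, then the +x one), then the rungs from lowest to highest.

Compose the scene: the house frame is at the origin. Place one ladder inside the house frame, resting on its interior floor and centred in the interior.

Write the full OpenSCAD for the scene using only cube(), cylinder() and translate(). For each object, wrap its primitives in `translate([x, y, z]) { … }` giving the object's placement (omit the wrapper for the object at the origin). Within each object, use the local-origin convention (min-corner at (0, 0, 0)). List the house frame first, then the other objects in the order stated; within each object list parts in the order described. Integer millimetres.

cube([3180, 185, 2920]);
translate([0, 3645, 0]) cube([3180, 185, 2920]);
translate([0, 185, 0]) cube([185, 3460, 2920]);
translate([2995, 185, 0]) cube([185, 3460, 2920]);
translate([1407, 1889, 0]) {
  cube([53, 52, 1242]);
  translate([313, 0, 0]) cube([53, 52, 1242]);
  translate([53, 0, 172]) cube([260, 52, 23]);
  translate([53, 0, 489]) cube([260, 52, 23]);
  translate([53, 0, 806]) cube([260, 52, 23]);
  translate([53, 0, 1123]) cube([260, 52, 23]);
}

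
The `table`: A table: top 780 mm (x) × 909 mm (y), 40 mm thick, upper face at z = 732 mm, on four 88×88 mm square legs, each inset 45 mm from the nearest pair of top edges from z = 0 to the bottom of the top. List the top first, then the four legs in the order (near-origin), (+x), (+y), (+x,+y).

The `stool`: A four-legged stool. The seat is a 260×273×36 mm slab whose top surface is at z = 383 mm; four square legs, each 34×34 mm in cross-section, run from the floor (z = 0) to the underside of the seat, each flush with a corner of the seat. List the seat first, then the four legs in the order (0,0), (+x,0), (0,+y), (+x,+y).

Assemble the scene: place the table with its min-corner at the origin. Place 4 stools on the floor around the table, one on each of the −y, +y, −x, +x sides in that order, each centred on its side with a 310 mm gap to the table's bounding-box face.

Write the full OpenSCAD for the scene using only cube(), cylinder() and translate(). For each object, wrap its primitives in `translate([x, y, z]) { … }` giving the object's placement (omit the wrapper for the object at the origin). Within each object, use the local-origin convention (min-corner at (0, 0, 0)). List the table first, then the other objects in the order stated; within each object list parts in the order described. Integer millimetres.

translate([0, 0, 692]) cube([780, 909, 40]);
translate([45, 45, 0]) cube([88, 88, 692]);
translate([647, 45, 0]) cube([88, 88, 692]);
translate([45, 776, 0]) cube([88, 88, 692]);
translate([647, 776, 0]) cube([88, 88, 692]);
translate([260, -583, 0]) {
  translate([0, 0, 347]) cube([260, 273, 36]);
  cube([34, 34, 347]);
  translate([226, 0, 0]) cube([34, 34, 347]);
  translate([0, 239, 0]) cube([34, 34, 347]);
  translate([226, 239, 0]) cube([34, 34, 347]);
}
translate([260, 1219, 0]) {
  translate([0, 0, 347]) cube([260, 273, 36]);
  cube([34, 34, 347]);
  translate([226, 0, 0]) cube([34, 34, 347]);
  translate([0, 239, 0]) cube([34, 34, 347]);
  translate([226, 239, 0]) cube([34, 34, 347]);
}
translate([-570, 318, 0]) {
  translate([0, 0, 347]) cube([260, 273, 36]);
  cube([34, 34, 347]);
  translate([226, 0, 0]) cube([34, 34, 347]);
  translate([0, 239, 0]) cube([34, 34, 347]);
  translate([226, 239, 0]) cube([34, 34, 347]);
}
translate([1090, 318, 0]) {
  translate([0, 0, 347]) cube([260, 273, 36]);
  cube([34, 34, 347]);
  translate([226, 0, 0]) cube([34, 34, 347]);
  translate([0, 239, 0]) cube([34, 34, 347]);
  translate([226, 239, 0]) cube([34, 34, 347]);
}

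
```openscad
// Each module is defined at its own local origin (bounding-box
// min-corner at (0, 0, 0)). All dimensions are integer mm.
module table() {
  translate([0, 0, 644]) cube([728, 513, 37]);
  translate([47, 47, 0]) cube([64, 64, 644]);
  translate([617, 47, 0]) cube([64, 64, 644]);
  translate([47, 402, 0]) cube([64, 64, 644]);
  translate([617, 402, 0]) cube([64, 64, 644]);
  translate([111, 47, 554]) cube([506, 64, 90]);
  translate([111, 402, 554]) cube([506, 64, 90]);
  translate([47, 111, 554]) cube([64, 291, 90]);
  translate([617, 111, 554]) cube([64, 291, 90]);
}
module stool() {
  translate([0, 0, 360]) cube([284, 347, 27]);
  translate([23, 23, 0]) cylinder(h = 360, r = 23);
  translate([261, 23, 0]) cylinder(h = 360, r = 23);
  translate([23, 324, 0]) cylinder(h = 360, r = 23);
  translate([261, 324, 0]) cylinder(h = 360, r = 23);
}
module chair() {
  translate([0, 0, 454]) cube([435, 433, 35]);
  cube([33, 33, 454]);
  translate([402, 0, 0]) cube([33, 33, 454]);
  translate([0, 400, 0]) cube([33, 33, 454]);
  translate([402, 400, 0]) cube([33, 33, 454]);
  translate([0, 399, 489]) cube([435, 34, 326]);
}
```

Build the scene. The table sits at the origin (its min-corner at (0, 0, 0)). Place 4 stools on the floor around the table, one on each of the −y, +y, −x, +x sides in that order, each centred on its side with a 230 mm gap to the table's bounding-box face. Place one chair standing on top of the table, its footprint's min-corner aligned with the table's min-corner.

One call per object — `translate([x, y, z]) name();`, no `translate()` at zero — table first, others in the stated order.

table();
translate([222, -577, 0]) stool();
translate([222, 743, 0]) stool();
translate([-514, 83, 0]) stool();
translate([958, 83, 0]) stool();
translate([0, 0, 681]) chair();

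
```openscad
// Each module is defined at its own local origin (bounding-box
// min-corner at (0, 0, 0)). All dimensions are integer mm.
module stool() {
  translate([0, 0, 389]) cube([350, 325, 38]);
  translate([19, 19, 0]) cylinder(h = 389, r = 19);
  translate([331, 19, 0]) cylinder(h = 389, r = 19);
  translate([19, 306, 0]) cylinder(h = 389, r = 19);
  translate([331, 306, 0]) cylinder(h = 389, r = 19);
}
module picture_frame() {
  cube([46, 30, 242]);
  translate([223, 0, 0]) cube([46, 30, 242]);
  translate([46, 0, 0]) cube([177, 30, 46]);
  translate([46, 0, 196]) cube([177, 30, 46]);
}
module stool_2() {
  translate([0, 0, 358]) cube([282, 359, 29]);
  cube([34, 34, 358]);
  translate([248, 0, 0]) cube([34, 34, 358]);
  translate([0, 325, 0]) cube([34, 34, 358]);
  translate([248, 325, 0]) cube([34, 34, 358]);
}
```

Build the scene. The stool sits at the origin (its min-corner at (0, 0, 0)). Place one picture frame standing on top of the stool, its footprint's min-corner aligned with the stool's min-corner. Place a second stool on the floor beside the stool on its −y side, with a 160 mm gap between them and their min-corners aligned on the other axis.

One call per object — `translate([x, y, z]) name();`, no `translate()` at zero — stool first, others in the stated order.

stool();
translate([0, 0, 427]) picture_frame();
translate([0, -519, 0]) stool_2();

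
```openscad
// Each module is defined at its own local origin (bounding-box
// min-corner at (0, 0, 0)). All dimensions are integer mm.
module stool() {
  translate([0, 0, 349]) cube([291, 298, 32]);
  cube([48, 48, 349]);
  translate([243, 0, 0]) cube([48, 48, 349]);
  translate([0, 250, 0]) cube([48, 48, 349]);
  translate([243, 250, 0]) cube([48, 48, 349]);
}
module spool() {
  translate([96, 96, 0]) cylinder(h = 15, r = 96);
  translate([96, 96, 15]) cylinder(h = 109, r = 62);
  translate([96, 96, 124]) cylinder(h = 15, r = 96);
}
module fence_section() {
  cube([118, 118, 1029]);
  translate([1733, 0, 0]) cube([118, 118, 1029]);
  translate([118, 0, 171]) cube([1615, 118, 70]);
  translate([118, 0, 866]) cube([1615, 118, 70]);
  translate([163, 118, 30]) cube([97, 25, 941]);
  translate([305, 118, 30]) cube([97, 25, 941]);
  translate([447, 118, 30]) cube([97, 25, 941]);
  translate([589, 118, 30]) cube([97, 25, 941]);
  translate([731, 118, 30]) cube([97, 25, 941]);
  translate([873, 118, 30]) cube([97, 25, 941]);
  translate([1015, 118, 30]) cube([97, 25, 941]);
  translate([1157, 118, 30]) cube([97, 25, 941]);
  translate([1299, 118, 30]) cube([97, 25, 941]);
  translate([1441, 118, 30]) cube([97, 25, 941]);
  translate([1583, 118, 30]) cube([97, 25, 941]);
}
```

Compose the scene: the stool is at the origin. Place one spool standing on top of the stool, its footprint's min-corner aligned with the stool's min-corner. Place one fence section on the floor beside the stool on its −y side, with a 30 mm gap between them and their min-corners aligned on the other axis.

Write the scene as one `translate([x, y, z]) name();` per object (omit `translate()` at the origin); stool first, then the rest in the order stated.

stool();
translate([0, 0, 381]) spool();
translate([0, -173, 0]) fence_section();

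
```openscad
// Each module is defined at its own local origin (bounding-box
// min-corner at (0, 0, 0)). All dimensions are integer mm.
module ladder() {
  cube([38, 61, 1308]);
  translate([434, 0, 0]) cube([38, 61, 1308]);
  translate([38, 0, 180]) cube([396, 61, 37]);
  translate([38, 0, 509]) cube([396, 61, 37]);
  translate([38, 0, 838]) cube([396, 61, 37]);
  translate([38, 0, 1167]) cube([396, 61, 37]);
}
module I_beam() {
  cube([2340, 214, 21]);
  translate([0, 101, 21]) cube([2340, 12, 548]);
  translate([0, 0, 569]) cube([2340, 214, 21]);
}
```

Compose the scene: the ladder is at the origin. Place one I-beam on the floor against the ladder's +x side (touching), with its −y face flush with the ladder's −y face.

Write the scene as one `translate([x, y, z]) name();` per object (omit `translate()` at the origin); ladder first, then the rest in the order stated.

ladder();
translate([472, 0, 0]) I_beam();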